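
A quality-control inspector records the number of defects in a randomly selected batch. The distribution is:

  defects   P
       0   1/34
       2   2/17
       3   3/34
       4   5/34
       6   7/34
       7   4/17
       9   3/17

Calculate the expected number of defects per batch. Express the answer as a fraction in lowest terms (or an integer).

189/34

E[X] = (1/34)·0 + (2/17)·2 + (3/34)·3 + (5/34)·4 + (7/34)·6 + (4/17)·7 + (3/17)·9
     = 189/34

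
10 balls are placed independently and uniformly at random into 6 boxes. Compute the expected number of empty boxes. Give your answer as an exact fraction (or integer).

Let Xⱼ=1 if box j is empty. P(Xⱼ=1) = ((6-1)/6)^10 = 9765625/60466176.
By linearity, E[#empty] = 6·9765625/60466176 = 9765625/10077696.

9765625/10077696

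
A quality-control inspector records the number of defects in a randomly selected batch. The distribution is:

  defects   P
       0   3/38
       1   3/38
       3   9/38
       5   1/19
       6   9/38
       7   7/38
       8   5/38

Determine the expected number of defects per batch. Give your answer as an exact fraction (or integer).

183/38

E[X] = (3/38)·0 + (3/38)·1 + (9/38)·3 + (1/19)·5 + (9/38)·6 + (7/38)·7 + (5/38)·8
     = 183/38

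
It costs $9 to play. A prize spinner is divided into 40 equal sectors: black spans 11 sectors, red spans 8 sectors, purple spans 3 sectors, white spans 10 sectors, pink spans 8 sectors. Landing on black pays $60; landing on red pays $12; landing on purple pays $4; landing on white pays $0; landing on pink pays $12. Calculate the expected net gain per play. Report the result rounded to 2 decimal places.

E[payout] = (11/40)·60 + (8/40)·12 + (3/40)·4 + (10/40)·0 + (8/40)·12 = 108/5
Expected profit = 108/5 − 9 = 63/5 ≈ $12.60

$12.60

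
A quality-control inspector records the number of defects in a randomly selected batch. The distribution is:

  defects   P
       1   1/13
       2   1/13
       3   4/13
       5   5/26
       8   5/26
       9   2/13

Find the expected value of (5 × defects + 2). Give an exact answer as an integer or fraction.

E[5x+2] = (1/13)·7 + (1/13)·12 + (4/13)·17 + (5/26)·27 + (5/26)·42 + (2/13)·47
     = 707/26

707/26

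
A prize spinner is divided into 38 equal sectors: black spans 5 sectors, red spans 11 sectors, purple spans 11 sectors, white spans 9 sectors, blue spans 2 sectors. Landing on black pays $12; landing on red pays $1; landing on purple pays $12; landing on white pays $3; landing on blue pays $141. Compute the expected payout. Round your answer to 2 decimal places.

E[payout] = (5/38)·12 + (11/38)·1 + (11/38)·12 + (9/38)·3 + (2/38)·141 = 256/19
≈ $13.47

$13.47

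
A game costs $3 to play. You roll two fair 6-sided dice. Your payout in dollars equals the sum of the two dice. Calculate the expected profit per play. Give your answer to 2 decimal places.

Distribution of the sum of the two dice: 2 w.p. 1/36, 3 w.p. 1/18, 4 w.p. 1/12, 5 w.p. 1/9, 6 w.p. 5/36, 7 w.p. 1/6, …
E[payout] = (1/36)·2 + (1/18)·3 + (1/12)·4 + (1/9)·5 + (5/36)·6 + (1/6)·7 + (5/36)·8 + (1/9)·9 + (1/12)·10 + (1/18)·11 + (1/36)·12 = 7
Expected profit = 7 − 3 = 4 ≈ $4.00

$4.00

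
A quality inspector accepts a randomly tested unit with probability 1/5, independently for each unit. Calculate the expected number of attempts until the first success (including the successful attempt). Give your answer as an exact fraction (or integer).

For a geometric distribution, E[trials] = 1/p = 1/(1/5) = 5.

5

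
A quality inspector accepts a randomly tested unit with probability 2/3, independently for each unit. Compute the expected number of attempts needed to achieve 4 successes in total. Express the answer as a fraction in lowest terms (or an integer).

6

By linearity (sum of 4 independent geometric waits), E[trials] = 4/p = 4/(2/3) = 6.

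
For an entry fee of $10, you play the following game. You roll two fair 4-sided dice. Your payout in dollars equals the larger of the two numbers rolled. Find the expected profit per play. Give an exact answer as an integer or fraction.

-55/8 dollars

Distribution of the larger of the two numbers rolled: 1 w.p. 1/16, 2 w.p. 3/16, 3 w.p. 5/16, 4 w.p. 7/16
E[payout] = (1/16)·1 + (3/16)·2 + (5/16)·3 + (7/16)·4 = 25/8
Expected profit = 25/8 − 10 = -55/8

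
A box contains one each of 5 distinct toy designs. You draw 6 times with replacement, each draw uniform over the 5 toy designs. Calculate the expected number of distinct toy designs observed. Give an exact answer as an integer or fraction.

11529/3125

Let Xⱼ=1 if type j appears at least once. P(Xⱼ=1) = 1 − ((5−1)/5)^6 = 11529/15625.
E[#distinct] = 5·11529/15625 = 11529/3125.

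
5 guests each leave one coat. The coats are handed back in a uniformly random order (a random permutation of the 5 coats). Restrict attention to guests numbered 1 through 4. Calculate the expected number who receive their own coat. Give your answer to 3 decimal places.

0.800

Let Xᵢ = 1 if person i gets their own coat. For each i, P(Xᵢ=1) = 1/5.
By linearity of expectation, E[X₁+…+X_4] = 4·(1/5) = 4/5.
≈ 0.800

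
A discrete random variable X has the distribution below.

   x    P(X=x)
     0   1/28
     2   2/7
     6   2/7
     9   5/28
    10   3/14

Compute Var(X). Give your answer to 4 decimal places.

E[X] = (1/28)·0 + (2/7)·2 + (2/7)·6 + (5/28)·9 + (3/14)·10 = 169/28
E[X²] = (1/28)·0 + (2/7)·4 + (2/7)·36 + (5/28)·81 + (3/14)·100 = 1325/28
Var(X) = 1325/28 − (169/28)² = 8539/784 ≈ 10.8916

10.8916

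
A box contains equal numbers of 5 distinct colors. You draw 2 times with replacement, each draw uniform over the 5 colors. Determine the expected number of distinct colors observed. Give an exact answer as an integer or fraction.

9/5

Let Xⱼ=1 if type j appears at least once. P(Xⱼ=1) = 1 − ((5−1)/5)^2 = 9/25.
E[#distinct] = 5·9/25 = 9/5.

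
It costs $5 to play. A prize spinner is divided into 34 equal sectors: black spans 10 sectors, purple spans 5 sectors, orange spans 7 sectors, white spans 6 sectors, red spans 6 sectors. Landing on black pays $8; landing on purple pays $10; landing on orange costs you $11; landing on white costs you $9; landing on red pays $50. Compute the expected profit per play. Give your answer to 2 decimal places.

$3.79

E[payout] = (10/34)·8 + (5/34)·10 + (7/34)·(-11) + (6/34)·(-9) + (6/34)·50 = 299/34
Expected profit = 299/34 − 5 = 129/34 ≈ $3.79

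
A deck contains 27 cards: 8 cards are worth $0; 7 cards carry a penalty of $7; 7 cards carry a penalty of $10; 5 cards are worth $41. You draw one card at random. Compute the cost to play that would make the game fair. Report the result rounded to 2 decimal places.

$3.19

E[payout] = (8/27)·0 + (7/27)·(-7) + (7/27)·(-10) + (5/27)·41 = 86/27
Fair fee = E[payout] = 86/27 ≈ $3.19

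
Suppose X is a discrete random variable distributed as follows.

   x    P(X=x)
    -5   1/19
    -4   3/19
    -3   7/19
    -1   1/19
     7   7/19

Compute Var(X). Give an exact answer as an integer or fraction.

9020/361

E[X] = (1/19)·(-5) + (3/19)·(-4) + (7/19)·(-3) + (1/19)·(-1) + (7/19)·7 = 10/19
E[X²] = (1/19)·25 + (3/19)·16 + (7/19)·9 + (1/19)·1 + (7/19)·49 = 480/19
Var(X) = 480/19 − (10/19)² = 9020/361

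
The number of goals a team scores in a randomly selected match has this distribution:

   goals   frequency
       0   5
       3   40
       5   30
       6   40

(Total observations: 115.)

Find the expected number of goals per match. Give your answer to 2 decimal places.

4.43

Total = 115, so P(goals=0) = 5/115, etc.
E[X] = (1/23)·0 + (8/23)·3 + (6/23)·5 + (8/23)·6
     = 102/23 ≈ 4.43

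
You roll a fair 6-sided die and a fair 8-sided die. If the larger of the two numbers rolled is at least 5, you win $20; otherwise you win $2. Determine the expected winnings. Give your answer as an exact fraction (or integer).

$14

E[payout] = (1/3)·2 + (2/3)·20 = 14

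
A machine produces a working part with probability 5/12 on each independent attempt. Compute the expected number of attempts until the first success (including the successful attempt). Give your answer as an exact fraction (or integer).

For a geometric distribution, E[trials] = 1/p = 1/(5/12) = 12/5.

12/5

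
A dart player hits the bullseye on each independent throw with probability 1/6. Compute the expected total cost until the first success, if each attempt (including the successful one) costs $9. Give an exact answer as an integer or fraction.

$54

E[#attempts] = 1/p = 6; E[cost] = 9·6 = 54.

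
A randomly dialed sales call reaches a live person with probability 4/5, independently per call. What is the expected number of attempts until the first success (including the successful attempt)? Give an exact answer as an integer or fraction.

For a geometric distribution, E[trials] = 1/p = 1/(4/5) = 5/4.

5/4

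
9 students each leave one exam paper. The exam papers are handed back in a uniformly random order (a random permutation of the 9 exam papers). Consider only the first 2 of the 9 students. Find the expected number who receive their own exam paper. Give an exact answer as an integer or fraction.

2/9

Let Xᵢ = 1 if person i gets their own exam paper. For each i, P(Xᵢ=1) = 1/9.
By linearity of expectation, E[X₁+…+X_2] = 2·(1/9) = 2/9.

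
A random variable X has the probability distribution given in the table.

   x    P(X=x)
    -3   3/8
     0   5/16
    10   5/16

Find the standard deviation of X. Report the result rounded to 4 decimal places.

5.5340

E[X] = 2, E[X²] = 277/8
Var(X) = E[X²] − (E[X])² = 277/8 − 4 = 245/8
SD(X) = √(245/8) ≈ 5.5340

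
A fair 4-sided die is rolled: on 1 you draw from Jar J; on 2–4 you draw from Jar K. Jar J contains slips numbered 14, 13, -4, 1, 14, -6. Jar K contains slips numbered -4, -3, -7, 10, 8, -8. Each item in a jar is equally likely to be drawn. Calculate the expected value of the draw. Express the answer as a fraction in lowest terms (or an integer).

5/6

E[X | Jar J] = (14 + 13 − 4 + 1 + 14 − 6)/6 = 16/3
E[X | Jar K] = (-4 − 3 − 7 + 10 + 8 − 8)/6 = -2/3
E[X] = (1/4)·16/3 + (3/4)·(-2/3) = 5/6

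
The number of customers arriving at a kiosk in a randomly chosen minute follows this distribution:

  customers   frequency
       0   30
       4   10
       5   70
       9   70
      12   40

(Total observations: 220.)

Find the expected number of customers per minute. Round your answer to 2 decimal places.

6.82

Total = 220, so P(customers=0) = 30/220, etc.
E[X] = (3/22)·0 + (1/22)·4 + (7/22)·5 + (7/22)·9 + (2/11)·12
     = 75/11 ≈ 6.82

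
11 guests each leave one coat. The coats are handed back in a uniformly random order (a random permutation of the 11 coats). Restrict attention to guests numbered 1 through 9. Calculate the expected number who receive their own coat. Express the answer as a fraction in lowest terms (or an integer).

Let Xᵢ = 1 if person i gets their own coat. For each i, P(Xᵢ=1) = 1/11.
By linearity of expectation, E[X₁+…+X_9] = 9·(1/11) = 9/11.

9/11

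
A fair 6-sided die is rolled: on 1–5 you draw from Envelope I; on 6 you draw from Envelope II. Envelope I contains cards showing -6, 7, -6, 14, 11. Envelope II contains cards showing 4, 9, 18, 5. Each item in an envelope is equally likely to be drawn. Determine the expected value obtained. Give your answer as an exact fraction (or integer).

E[X | Envelope I] = (-6 + 7 − 6 + 14 + 11)/5 = 4
E[X | Envelope II] = (4 + 9 + 18 + 5)/4 = 9
E[X] = (5/6)·4 + (1/6)·9 = 29/6

29/6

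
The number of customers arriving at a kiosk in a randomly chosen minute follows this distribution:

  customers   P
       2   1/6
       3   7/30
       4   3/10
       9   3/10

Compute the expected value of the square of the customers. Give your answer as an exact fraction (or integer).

478/15

E[X²] = (1/6)·4 + (7/30)·9 + (3/10)·16 + (3/10)·81
     = 478/15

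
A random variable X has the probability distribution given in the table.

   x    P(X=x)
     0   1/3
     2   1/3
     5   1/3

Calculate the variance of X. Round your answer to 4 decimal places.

4.2222

E[X] = (1/3)·0 + (1/3)·2 + (1/3)·5 = 7/3
E[X²] = (1/3)·0 + (1/3)·4 + (1/3)·25 = 29/3
Var(X) = 29/3 − (7/3)² = 38/9 ≈ 4.2222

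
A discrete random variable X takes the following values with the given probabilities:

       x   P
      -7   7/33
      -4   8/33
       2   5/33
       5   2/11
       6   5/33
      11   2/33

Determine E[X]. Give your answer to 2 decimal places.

0.33

E[X] = (7/33)·(-7) + (8/33)·(-4) + (5/33)·2 + (2/11)·5 + (5/33)·6 + (2/33)·11
     = 1/3 ≈ 0.33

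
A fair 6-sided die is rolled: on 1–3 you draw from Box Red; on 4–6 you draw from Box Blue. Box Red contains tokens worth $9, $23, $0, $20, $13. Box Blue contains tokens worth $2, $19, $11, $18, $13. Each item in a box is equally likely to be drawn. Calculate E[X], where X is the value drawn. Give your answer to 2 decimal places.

E[X | Box Red] = (9 + 23 + 0 + 20 + 13)/5 = 13
E[X | Box Blue] = (2 + 19 + 11 + 18 + 13)/5 = 63/5
E[X] = (1/2)·13 + (1/2)·63/5 = 64/5 ≈ 12.80

$12.80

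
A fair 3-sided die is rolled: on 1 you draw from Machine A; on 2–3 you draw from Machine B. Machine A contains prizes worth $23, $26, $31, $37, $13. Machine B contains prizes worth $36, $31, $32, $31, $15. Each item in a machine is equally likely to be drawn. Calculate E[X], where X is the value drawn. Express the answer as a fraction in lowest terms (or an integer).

$28

E[X | Machine A] = (23 + 26 + 31 + 37 + 13)/5 = 26
E[X | Machine B] = (36 + 31 + 32 + 31 + 15)/5 = 29
E[X] = (1/3)·26 + (2/3)·29 = 28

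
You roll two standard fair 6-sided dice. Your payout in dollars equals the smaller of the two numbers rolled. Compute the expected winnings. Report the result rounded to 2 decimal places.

$2.53

Distribution of the smaller of the two numbers rolled: 1 w.p. 11/36, 2 w.p. 1/4, 3 w.p. 7/36, 4 w.p. 5/36, 5 w.p. 1/12, 6 w.p. 1/36
E[payout] = (11/36)·1 + (1/4)·2 + (7/36)·3 + (5/36)·4 + (1/12)·5 + (1/36)·6 = 91/36
≈ $2.53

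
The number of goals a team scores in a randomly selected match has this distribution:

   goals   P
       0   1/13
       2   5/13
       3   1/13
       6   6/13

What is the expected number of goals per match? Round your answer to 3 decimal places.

3.769

E[X] = (1/13)·0 + (5/13)·2 + (1/13)·3 + (6/13)·6
     = 49/13 ≈ 3.769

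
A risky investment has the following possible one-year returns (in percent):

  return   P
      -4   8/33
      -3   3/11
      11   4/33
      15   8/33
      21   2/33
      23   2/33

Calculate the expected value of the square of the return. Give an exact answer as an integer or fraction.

403/3

E[X²] = (8/33)·16 + (3/11)·9 + (4/33)·121 + (8/33)·225 + (2/33)·441 + (2/33)·529
     = 403/3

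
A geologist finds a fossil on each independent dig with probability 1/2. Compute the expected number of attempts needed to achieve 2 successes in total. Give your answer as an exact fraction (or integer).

4

By linearity (sum of 2 independent geometric waits), E[trials] = 2/p = 2/(1/2) = 4.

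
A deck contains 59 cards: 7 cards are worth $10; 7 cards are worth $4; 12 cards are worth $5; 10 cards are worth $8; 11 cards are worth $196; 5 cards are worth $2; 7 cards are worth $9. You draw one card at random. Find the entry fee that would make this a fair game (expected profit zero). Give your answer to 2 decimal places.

$41.81

E[payout] = (7/59)·10 + (7/59)·4 + (12/59)·5 + (10/59)·8 + (11/59)·196 + (5/59)·2 + (7/59)·9 = 2467/59
Fair fee = E[payout] = 2467/59 ≈ $41.81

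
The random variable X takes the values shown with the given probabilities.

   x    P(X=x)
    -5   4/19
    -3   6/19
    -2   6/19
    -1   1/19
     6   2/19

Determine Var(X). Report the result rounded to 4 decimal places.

E[X] = (4/19)·(-5) + (6/19)·(-3) + (6/19)·(-2) + (1/19)·(-1) + (2/19)·6 = -39/19
E[X²] = (4/19)·25 + (6/19)·9 + (6/19)·4 + (1/19)·1 + (2/19)·36 = 251/19
Var(X) = 251/19 − (-39/19)² = 3248/361 ≈ 8.9972

8.9972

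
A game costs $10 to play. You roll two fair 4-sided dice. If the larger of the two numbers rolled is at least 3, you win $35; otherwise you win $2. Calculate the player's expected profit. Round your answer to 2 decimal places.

$16.75

E[payout] = (1/4)·2 + (3/4)·35 = 107/4
Expected profit = 107/4 − 10 = 67/4 ≈ $16.75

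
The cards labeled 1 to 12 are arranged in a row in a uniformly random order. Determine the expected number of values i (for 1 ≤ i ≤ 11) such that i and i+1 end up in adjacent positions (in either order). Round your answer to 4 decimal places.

1.8333

For each i ∈ {1,…,11}, let Xᵢ = 1 if i and i+1 are adjacent. P(Xᵢ=1) = 2·(12−1)!/12! = 2/12.
By linearity, E[ΣXᵢ] = (11)·(2/12) = 11/6.
≈ 1.8333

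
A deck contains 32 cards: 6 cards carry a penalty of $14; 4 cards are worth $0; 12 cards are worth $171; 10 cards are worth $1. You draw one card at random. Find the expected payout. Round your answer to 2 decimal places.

E[payout] = (6/32)·(-14) + (4/32)·0 + (12/32)·171 + (10/32)·1 = 989/16
≈ $61.81

$61.81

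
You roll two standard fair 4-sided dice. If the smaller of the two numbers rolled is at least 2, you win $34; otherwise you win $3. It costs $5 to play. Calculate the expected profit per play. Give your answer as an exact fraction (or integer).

247/16 dollars

E[payout] = (7/16)·3 + (9/16)·34 = 327/16
Expected profit = 327/16 − 5 = 247/16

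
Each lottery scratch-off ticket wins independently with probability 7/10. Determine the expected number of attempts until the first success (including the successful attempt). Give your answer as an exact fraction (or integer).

For a geometric distribution, E[trials] = 1/p = 1/(7/10) = 10/7.

10/7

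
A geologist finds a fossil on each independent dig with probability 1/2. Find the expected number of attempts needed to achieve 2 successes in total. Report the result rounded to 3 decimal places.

4.000

By linearity (sum of 2 independent geometric waits), E[trials] = 2/p = 2/(1/2) = 4.
≈ 4.000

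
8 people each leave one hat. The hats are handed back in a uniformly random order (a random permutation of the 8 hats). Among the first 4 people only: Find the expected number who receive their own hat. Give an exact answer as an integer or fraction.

1/2

Let Xᵢ = 1 if person i gets their own hat. For each i, P(Xᵢ=1) = 1/8.
By linearity of expectation, E[X₁+…+X_4] = 4·(1/8) = 1/2.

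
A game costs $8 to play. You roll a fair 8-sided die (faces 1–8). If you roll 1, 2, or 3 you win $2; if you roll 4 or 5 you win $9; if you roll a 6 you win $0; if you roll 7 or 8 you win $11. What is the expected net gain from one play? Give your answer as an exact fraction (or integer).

-9/4 dollars

E[payout] = (1/8)·0 + (3/8)·2 + (1/4)·9 + (1/4)·11 = 23/4
Expected profit = 23/4 − 8 = -9/4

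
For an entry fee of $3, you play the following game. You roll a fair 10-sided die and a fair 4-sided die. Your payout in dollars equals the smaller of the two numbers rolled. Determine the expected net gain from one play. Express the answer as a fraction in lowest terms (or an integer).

-3/4 dollars

Distribution of the smaller of the two numbers rolled: 1 w.p. 13/40, 2 w.p. 11/40, 3 w.p. 9/40, 4 w.p. 7/40
E[payout] = (13/40)·1 + (11/40)·2 + (9/40)·3 + (7/40)·4 = 9/4
Expected profit = 9/4 − 3 = -3/4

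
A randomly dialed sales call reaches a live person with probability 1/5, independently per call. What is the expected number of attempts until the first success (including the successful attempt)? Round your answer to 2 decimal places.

5.00

For a geometric distribution, E[trials] = 1/p = 1/(1/5) = 5.
≈ 5.00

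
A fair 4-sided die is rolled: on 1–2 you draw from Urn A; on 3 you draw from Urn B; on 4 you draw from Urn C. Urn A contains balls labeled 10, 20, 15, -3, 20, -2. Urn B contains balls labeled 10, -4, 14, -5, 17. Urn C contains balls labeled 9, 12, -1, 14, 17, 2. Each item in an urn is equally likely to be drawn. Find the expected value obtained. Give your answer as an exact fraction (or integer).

E[X | Urn A] = (10 + 20 + 15 − 3 + 20 − 2)/6 = 10
E[X | Urn B] = (10 − 4 + 14 − 5 + 17)/5 = 32/5
E[X | Urn C] = (9 + 12 − 1 + 14 + 17 + 2)/6 = 53/6
E[X] = (1/2)·10 + (1/4)·32/5 + (1/4)·53/6 = 1057/120

1057/120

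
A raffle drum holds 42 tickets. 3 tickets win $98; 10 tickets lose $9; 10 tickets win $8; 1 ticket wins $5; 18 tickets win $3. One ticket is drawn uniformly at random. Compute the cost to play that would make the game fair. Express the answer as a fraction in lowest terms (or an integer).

49/6 dollars

E[payout] = (3/42)·98 + (10/42)·(-9) + (10/42)·8 + (1/42)·5 + (18/42)·3 = 49/6
Fair fee = E[payout] = 49/6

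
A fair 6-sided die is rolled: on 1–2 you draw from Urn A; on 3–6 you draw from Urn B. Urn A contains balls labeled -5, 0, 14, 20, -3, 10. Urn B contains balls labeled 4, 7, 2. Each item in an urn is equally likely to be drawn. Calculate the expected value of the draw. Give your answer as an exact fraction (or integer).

44/9

E[X | Urn A] = (-5 + 0 + 14 + 20 − 3 + 10)/6 = 6
E[X | Urn B] = (4 + 7 + 2)/3 = 13/3
E[X] = (1/3)·6 + (2/3)·13/3 = 44/9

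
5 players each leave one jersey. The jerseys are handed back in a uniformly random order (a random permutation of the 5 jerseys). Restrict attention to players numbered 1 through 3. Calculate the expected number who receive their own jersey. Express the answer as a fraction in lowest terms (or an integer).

Let Xᵢ = 1 if person i gets their own jersey. For each i, P(Xᵢ=1) = 1/5.
By linearity of expectation, E[X₁+…+X_3] = 3·(1/5) = 3/5.

3/5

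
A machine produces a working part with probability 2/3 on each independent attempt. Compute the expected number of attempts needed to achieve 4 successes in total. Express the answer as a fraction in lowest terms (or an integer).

By linearity (sum of 4 independent geometric waits), E[trials] = 4/p = 4/(2/3) = 6.

6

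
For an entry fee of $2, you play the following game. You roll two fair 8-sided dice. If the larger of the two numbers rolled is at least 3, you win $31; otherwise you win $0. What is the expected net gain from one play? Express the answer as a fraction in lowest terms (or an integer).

433/16 dollars

E[payout] = (1/16)·0 + (15/16)·31 = 465/16
Expected profit = 465/16 − 2 = 433/16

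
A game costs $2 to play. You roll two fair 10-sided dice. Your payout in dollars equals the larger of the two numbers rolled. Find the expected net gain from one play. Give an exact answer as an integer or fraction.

Distribution of the larger of the two numbers rolled: 1 w.p. 1/100, 2 w.p. 3/100, 3 w.p. 1/20, 4 w.p. 7/100, 5 w.p. 9/100, 6 w.p. 11/100, …
E[payout] = (1/100)·1 + (3/100)·2 + (1/20)·3 + (7/100)·4 + (9/100)·5 + (11/100)·6 + (13/100)·7 + (3/20)·8 + (17/100)·9 + (19/100)·10 = 143/20
Expected profit = 143/20 − 2 = 103/20

103/20 dollars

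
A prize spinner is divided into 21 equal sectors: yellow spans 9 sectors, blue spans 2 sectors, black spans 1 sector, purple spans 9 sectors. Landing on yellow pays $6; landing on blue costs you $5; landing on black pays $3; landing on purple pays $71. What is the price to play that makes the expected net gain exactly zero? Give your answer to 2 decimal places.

E[payout] = (9/21)·6 + (2/21)·(-5) + (1/21)·3 + (9/21)·71 = 98/3
Fair fee = E[payout] = 98/3 ≈ $32.67

$32.67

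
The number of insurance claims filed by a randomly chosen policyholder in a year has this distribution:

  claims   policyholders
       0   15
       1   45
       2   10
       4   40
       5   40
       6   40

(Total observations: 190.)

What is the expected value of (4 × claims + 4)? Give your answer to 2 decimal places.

Total = 190, so P(claims=0) = 15/190, etc.
E[4x+4] = (3/38)·4 + (9/38)·8 + (1/19)·12 + (4/19)·20 + (4/19)·24 + (4/19)·28
     = 18 ≈ 18.00

18.00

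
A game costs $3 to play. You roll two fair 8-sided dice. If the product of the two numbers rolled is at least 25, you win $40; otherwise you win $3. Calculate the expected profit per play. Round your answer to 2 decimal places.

$11.56

E[payout] = (11/16)·3 + (5/16)·40 = 233/16
Expected profit = 233/16 − 3 = 185/16 ≈ $11.56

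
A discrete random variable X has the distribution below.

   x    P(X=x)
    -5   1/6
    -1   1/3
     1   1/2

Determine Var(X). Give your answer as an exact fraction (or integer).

E[X] = (1/6)·(-5) + (1/3)·(-1) + (1/2)·1 = -2/3
E[X²] = (1/6)·25 + (1/3)·1 + (1/2)·1 = 5
Var(X) = 5 − (-2/3)² = 41/9

41/9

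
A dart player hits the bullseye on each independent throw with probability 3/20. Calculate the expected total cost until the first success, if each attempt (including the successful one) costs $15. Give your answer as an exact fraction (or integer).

E[#attempts] = 1/p = 20/3; E[cost] = 15·20/3 = 100.

$100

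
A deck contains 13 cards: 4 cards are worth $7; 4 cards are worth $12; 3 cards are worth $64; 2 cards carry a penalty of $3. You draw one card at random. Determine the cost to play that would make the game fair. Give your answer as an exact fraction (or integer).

E[payout] = (4/13)·7 + (4/13)·12 + (3/13)·64 + (2/13)·(-3) = 262/13
Fair fee = E[payout] = 262/13

262/13 dollars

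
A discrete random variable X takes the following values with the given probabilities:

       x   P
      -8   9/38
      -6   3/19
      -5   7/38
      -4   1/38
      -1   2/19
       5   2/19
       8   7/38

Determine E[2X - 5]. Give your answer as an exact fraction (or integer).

E[2x-5] = (9/38)·(-21) + (3/19)·(-17) + (7/38)·(-15) + (1/38)·(-13) + (2/19)·(-7) + (2/19)·5 + (7/38)·11
     = -170/19

-170/19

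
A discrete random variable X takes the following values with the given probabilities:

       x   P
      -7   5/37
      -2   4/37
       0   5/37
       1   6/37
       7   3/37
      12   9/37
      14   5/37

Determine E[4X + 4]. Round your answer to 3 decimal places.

E[4x+4] = (5/37)·(-24) + (4/37)·(-4) + (5/37)·4 + (6/37)·8 + (3/37)·32 + (9/37)·52 + (5/37)·60
     = 796/37 ≈ 21.514

21.514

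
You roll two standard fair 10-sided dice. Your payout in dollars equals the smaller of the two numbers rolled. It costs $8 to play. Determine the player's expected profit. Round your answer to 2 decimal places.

-$4.15

Distribution of the smaller of the two numbers rolled: 1 w.p. 19/100, 2 w.p. 17/100, 3 w.p. 3/20, 4 w.p. 13/100, 5 w.p. 11/100, 6 w.p. 9/100, …
E[payout] = (19/100)·1 + (17/100)·2 + (3/20)·3 + (13/100)·4 + (11/100)·5 + (9/100)·6 + (7/100)·7 + (1/20)·8 + (3/100)·9 + (1/100)·10 = 77/20
Expected profit = 77/20 − 8 = -83/20 ≈ -$4.15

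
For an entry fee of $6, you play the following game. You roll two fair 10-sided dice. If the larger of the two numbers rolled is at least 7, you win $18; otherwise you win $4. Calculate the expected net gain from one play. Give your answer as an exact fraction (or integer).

174/25 dollars

E[payout] = (9/25)·4 + (16/25)·18 = 324/25
Expected profit = 324/25 − 6 = 174/25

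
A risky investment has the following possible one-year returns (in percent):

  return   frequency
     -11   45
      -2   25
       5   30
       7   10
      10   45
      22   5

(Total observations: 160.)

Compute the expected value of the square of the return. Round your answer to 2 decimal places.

85.66

Total = 160, so P(return=-11) = 45/160, etc.
E[X²] = (9/32)·121 + (5/32)·4 + (3/16)·25 + (1/16)·49 + (9/32)·100 + (1/32)·484
     = 2741/32 ≈ 85.66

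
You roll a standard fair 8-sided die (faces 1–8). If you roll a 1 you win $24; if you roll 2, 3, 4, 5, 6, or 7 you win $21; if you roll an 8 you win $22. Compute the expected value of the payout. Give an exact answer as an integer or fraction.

43/2 dollars

E[payout] = (3/4)·21 + (1/8)·22 + (1/8)·24 = 43/2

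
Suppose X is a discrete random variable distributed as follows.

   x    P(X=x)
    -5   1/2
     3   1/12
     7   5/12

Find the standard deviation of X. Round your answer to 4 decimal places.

5.7639

E[X] = 2/3, E[X²] = 101/3
Var(X) = E[X²] − (E[X])² = 101/3 − 4/9 = 299/9
SD(X) = √(299/9) ≈ 5.7639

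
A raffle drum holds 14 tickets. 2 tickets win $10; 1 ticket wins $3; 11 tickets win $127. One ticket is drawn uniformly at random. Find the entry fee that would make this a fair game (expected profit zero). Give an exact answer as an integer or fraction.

710/7 dollars

E[payout] = (2/14)·10 + (1/14)·3 + (11/14)·127 = 710/7
Fair fee = E[payout] = 710/7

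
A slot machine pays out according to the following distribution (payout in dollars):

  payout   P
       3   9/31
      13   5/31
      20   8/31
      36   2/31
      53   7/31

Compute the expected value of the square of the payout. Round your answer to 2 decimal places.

851.00

E[X²] = (9/31)·9 + (5/31)·169 + (8/31)·400 + (2/31)·1296 + (7/31)·2809
     = 851 ≈ 851.00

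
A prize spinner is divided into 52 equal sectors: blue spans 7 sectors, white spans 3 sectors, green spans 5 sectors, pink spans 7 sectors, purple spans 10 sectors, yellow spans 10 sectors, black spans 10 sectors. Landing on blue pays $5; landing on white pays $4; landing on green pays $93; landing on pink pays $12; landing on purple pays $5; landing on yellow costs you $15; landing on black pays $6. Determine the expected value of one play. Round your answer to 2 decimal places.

E[payout] = (7/52)·5 + (3/52)·4 + (5/52)·93 + (7/52)·12 + (10/52)·5 + (10/52)·(-15) + (10/52)·6 = 139/13
≈ $10.69

$10.69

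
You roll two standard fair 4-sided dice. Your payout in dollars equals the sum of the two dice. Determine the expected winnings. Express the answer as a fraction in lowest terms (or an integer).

Distribution of the sum of the two dice: 2 w.p. 1/16, 3 w.p. 1/8, 4 w.p. 3/16, 5 w.p. 1/4, 6 w.p. 3/16, 7 w.p. 1/8, …
E[payout] = (1/16)·2 + (1/8)·3 + (3/16)·4 + (1/4)·5 + (3/16)·6 + (1/8)·7 + (1/16)·8 = 5

$5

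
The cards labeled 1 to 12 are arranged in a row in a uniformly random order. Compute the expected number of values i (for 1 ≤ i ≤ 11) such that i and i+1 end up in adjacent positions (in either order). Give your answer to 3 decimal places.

For each i ∈ {1,…,11}, let Xᵢ = 1 if i and i+1 are adjacent. P(Xᵢ=1) = 2·(12−1)!/12! = 2/12.
By linearity, E[ΣXᵢ] = (11)·(2/12) = 11/6.
≈ 1.833

1.833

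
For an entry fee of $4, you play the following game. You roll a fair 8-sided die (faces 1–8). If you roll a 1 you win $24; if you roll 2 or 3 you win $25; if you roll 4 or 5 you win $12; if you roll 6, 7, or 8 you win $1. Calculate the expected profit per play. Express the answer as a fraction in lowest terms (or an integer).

E[payout] = (3/8)·1 + (1/4)·12 + (1/8)·24 + (1/4)·25 = 101/8
Expected profit = 101/8 − 4 = 69/8

69/8 dollars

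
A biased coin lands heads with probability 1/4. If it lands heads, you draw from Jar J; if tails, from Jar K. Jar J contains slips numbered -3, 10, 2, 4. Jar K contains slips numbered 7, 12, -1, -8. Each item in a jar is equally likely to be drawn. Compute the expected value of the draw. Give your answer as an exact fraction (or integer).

E[X | Jar J] = (-3 + 10 + 2 + 4)/4 = 13/4
E[X | Jar K] = (7 + 12 − 1 − 8)/4 = 5/2
E[X] = (1/4)·13/4 + (3/4)·5/2 = 43/16

43/16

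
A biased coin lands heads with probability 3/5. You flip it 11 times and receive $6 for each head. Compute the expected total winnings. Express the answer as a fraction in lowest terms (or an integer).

E[#heads] = 11·3/5 = 33/5 (linearity over flips).
E[winnings] = 6·33/5 = 198/5.

198/5 dollars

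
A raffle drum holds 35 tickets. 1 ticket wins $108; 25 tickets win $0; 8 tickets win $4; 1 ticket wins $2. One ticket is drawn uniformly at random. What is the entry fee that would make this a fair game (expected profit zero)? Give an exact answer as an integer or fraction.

142/35 dollars

E[payout] = (1/35)·108 + (25/35)·0 + (8/35)·4 + (1/35)·2 = 142/35
Fair fee = E[payout] = 142/35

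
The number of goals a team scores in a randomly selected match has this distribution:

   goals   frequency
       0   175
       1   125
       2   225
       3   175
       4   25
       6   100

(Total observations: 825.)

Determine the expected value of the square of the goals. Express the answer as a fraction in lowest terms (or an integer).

Total = 825, so P(goals=0) = 175/825, etc.
E[X²] = (7/33)·0 + (5/33)·1 + (3/11)·4 + (7/33)·9 + (1/33)·16 + (4/33)·36
     = 8

8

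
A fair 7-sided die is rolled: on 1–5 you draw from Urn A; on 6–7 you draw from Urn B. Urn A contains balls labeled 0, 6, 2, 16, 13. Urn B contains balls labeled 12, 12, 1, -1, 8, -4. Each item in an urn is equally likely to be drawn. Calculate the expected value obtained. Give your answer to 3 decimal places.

E[X | Urn A] = (0 + 6 + 2 + 16 + 13)/5 = 37/5
E[X | Urn B] = (12 + 12 + 1 − 1 + 8 − 4)/6 = 14/3
E[X] = (5/7)·37/5 + (2/7)·14/3 = 139/21 ≈ 6.619

6.619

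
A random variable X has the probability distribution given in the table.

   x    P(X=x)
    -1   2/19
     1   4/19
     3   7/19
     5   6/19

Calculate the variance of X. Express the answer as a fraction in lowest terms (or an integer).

1352/361

E[X] = (2/19)·(-1) + (4/19)·1 + (7/19)·3 + (6/19)·5 = 53/19
E[X²] = (2/19)·1 + (4/19)·1 + (7/19)·9 + (6/19)·25 = 219/19
Var(X) = 219/19 − (53/19)² = 1352/361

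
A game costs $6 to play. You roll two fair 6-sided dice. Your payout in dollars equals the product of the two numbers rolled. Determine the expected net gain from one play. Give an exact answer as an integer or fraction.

Distribution of the product of the two numbers rolled: 1 w.p. 1/36, 2 w.p. 1/18, 3 w.p. 1/18, 4 w.p. 1/12, 5 w.p. 1/18, 6 w.p. 1/9, …
E[payout] = (1/36)·1 + (1/18)·2 + (1/18)·3 + (1/12)·4 + (1/18)·5 + (1/9)·6 + (1/18)·8 + (1/36)·9 + (1/18)·10 + (1/9)·12 + (1/18)·15 + (1/36)·16 + (1/18)·18 + (1/18)·20 + (1/18)·24 + (1/36)·25 + (1/18)·30 + (1/36)·36 = 49/4
Expected profit = 49/4 − 6 = 25/4

25/4 dollars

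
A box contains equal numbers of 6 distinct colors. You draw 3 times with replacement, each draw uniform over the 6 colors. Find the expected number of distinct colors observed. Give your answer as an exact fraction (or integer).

Let Xⱼ=1 if type j appears at least once. P(Xⱼ=1) = 1 − ((6−1)/6)^3 = 91/216.
E[#distinct] = 6·91/216 = 91/36.

91/36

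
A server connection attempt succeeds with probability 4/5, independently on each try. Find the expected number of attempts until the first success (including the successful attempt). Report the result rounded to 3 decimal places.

For a geometric distribution, E[trials] = 1/p = 1/(4/5) = 5/4.
≈ 1.250

1.250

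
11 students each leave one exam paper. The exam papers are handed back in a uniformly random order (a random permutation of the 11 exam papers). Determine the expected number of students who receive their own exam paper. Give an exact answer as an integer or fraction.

Let Xᵢ = 1 if person i gets their own exam paper. For each i, P(Xᵢ=1) = 1/11.
By linearity of expectation, E[X₁+…+X_11] = 11·(1/11) = 1.

1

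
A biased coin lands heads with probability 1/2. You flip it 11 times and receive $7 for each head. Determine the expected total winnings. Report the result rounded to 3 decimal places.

$38.500

E[#heads] = 11·1/2 = 11/2 (linearity over flips).
E[winnings] = 7·11/2 = 77/2.
≈ 38.500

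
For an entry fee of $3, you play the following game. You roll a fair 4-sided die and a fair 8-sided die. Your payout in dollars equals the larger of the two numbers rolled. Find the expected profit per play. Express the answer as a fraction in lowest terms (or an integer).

Distribution of the larger of the two numbers rolled: 1 w.p. 1/32, 2 w.p. 3/32, 3 w.p. 5/32, 4 w.p. 7/32, 5 w.p. 1/8, 6 w.p. 1/8, …
E[payout] = (1/32)·1 + (3/32)·2 + (5/32)·3 + (7/32)·4 + (1/8)·5 + (1/8)·6 + (1/8)·7 + (1/8)·8 = 77/16
Expected profit = 77/16 − 3 = 29/16

29/16 dollars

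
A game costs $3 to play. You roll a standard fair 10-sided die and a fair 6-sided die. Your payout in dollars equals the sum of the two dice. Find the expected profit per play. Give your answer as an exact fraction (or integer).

$6

Distribution of the sum of the two dice: 2 w.p. 1/60, 3 w.p. 1/30, 4 w.p. 1/20, 5 w.p. 1/15, 6 w.p. 1/12, 7 w.p. 1/10, …
E[payout] = (1/60)·2 + (1/30)·3 + (1/20)·4 + (1/15)·5 + (1/12)·6 + (1/10)·7 + (1/10)·8 + (1/10)·9 + (1/10)·10 + (1/10)·11 + (1/12)·12 + (1/15)·13 + (1/20)·14 + (1/30)·15 + (1/60)·16 = 9
Expected profit = 9 − 3 = 6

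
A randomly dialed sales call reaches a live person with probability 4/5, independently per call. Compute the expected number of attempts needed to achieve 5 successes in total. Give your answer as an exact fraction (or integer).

By linearity (sum of 5 independent geometric waits), E[trials] = 5/p = 5/(4/5) = 25/4.

25/4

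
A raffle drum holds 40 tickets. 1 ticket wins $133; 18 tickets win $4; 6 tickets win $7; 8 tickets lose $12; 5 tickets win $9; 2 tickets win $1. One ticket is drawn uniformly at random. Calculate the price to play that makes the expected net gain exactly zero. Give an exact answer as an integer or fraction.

99/20 dollars

E[payout] = (1/40)·133 + (18/40)·4 + (6/40)·7 + (8/40)·(-12) + (5/40)·9 + (2/40)·1 = 99/20
Fair fee = E[payout] = 99/20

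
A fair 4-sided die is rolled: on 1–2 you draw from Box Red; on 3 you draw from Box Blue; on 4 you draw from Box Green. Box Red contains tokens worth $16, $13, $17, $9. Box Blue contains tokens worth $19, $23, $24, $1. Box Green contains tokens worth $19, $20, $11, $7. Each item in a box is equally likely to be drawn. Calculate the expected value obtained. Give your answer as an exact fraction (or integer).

117/8 dollars

E[X | Box Red] = (16 + 13 + 17 + 9)/4 = 55/4
E[X | Box Blue] = (19 + 23 + 24 + 1)/4 = 67/4
E[X | Box Green] = (19 + 20 + 11 + 7)/4 = 57/4
E[X] = (1/2)·55/4 + (1/4)·67/4 + (1/4)·57/4 = 117/8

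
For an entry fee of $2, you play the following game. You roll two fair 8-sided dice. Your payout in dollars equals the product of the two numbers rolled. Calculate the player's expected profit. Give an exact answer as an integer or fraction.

73/4 dollars

Distribution of the product of the two numbers rolled: 1 w.p. 1/64, 2 w.p. 1/32, 3 w.p. 1/32, 4 w.p. 3/64, 5 w.p. 1/32, 6 w.p. 1/16, …
E[payout] = (1/64)·1 + (1/32)·2 + (1/32)·3 + (3/64)·4 + (1/32)·5 + (1/16)·6 + (1/32)·7 + (1/16)·8 + (1/64)·9 + (1/32)·10 + (1/16)·12 + (1/32)·14 + (1/32)·15 + (3/64)·16 + (1/32)·18 + (1/32)·20 + (1/32)·21 + (1/16)·24 + (1/64)·25 + (1/32)·28 + (1/32)·30 + (1/32)·32 + (1/32)·35 + (1/64)·36 + (1/32)·40 + (1/32)·42 + (1/32)·48 + (1/64)·49 + (1/32)·56 + (1/64)·64 = 81/4
Expected profit = 81/4 − 2 = 73/4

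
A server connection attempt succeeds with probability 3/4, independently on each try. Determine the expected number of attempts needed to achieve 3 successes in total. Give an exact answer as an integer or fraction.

4

By linearity (sum of 3 independent geometric waits), E[trials] = 3/p = 3/(3/4) = 4.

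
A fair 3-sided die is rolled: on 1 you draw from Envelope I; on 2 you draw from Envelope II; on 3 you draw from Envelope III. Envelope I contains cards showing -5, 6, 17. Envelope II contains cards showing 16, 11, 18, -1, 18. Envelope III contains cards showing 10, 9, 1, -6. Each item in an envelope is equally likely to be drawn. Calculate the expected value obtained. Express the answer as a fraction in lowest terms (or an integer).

73/10

E[X | Envelope I] = (-5 + 6 + 17)/3 = 6
E[X | Envelope II] = (16 + 11 + 18 − 1 + 18)/5 = 62/5
E[X | Envelope III] = (10 + 9 + 1 − 6)/4 = 7/2
E[X] = (1/3)·6 + (1/3)·62/5 + (1/3)·7/2 = 73/10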